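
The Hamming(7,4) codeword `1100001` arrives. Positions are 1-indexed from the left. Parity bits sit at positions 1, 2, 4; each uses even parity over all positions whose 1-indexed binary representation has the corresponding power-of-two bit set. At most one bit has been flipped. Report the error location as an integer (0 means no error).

4

s1: b1⊕b3⊕b5⊕b7 = 1⊕0⊕0⊕1 = 0
s2: b2⊕b3⊕b6⊕b7 = 1⊕0⊕0⊕1 = 0
s4: b4⊕b5⊕b6⊕b7 = 0⊕0⊕0⊕1 = 1
Syndrome (s4...s1) = 100 → position 4.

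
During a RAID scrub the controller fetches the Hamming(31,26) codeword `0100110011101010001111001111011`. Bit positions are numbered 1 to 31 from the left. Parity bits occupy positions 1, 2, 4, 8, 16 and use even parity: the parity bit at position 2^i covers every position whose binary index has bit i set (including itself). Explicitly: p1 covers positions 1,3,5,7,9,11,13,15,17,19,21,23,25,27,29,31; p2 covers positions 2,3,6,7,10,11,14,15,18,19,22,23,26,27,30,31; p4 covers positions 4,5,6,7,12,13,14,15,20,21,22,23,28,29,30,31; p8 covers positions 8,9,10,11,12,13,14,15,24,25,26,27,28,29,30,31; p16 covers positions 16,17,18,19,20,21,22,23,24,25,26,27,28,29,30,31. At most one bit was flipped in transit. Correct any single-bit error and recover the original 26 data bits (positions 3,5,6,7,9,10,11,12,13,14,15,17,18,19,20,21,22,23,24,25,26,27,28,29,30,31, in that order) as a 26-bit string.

s1: b1⊕b3⊕b5⊕b7⊕b9⊕b11⊕b13⊕b15⊕b17⊕b19⊕b21⊕b23⊕b25⊕b27⊕b29⊕b31 = 0⊕0⊕1⊕0⊕1⊕1⊕1⊕1⊕0⊕1⊕1⊕0⊕1⊕1⊕0⊕1 = 0
s2: b2⊕b3⊕b6⊕b7⊕b10⊕b11⊕b14⊕b15⊕b18⊕b19⊕b22⊕b23⊕b26⊕b27⊕b30⊕b31 = 1⊕0⊕1⊕0⊕1⊕1⊕0⊕1⊕0⊕1⊕1⊕0⊕1⊕1⊕1⊕1 = 1
s4: b4⊕b5⊕b6⊕b7⊕b12⊕b13⊕b14⊕b15⊕b20⊕b21⊕b22⊕b23⊕b28⊕b29⊕b30⊕b31 = 0⊕1⊕1⊕0⊕0⊕1⊕0⊕1⊕1⊕1⊕1⊕0⊕1⊕0⊕1⊕1 = 0
s8: b8⊕b9⊕b10⊕b11⊕b12⊕b13⊕b14⊕b15⊕b24⊕b25⊕b26⊕b27⊕b28⊕b29⊕b30⊕b31 = 0⊕1⊕1⊕1⊕0⊕1⊕0⊕1⊕0⊕1⊕1⊕1⊕1⊕0⊕1⊕1 = 1
s16: b16⊕b17⊕b18⊕b19⊕b20⊕b21⊕b22⊕b23⊕b24⊕b25⊕b26⊕b27⊕b28⊕b29⊕b30⊕b31 = 0⊕0⊕0⊕1⊕1⊕1⊕1⊕0⊕0⊕1⊕1⊕1⊕1⊕0⊕1⊕1 = 0
Syndrome (s16...s1) = 01010 → position 10.
Flip bit 10: corrected codeword = 0100110010101010001111001111011
Data bits at positions 3,5,6,7,9,10,11,12,13,14,15,17,18,19,20,21,22,23,24,25,26,27,28,29,30,31: 01101010101001111001111011

01101010101001111001111011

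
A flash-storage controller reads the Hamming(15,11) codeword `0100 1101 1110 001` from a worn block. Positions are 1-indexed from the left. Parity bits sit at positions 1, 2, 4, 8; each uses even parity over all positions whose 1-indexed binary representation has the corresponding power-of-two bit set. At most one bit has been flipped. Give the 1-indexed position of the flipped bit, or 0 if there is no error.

s1: b1⊕b3⊕b5⊕b7⊕b9⊕b11⊕b13⊕b15 = 0⊕0⊕1⊕0⊕1⊕1⊕0⊕1 = 0
s2: b2⊕b3⊕b6⊕b7⊕b10⊕b11⊕b14⊕b15 = 1⊕0⊕1⊕0⊕1⊕1⊕0⊕1 = 1
s4: b4⊕b5⊕b6⊕b7⊕b12⊕b13⊕b14⊕b15 = 0⊕1⊕1⊕0⊕0⊕0⊕0⊕1 = 1
s8: b8⊕b9⊕b10⊕b11⊕b12⊕b13⊕b14⊕b15 = 1⊕1⊕1⊕1⊕0⊕0⊕0⊕1 = 1
Syndrome (s8...s1) = 1110 → position 14.

14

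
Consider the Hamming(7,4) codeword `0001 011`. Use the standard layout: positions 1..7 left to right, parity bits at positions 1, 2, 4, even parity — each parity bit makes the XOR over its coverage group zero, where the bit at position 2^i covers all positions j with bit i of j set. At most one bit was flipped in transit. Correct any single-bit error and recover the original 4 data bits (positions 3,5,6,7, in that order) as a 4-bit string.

0111

s1: b1⊕b3⊕b5⊕b7 = 0⊕0⊕0⊕1 = 1
s2: b2⊕b3⊕b6⊕b7 = 0⊕0⊕1⊕1 = 0
s4: b4⊕b5⊕b6⊕b7 = 1⊕0⊕1⊕1 = 1
Syndrome (s4...s1) = 101 → position 5.
Flip bit 5: corrected codeword = 0001111
Data bits at positions 3,5,6,7: 0111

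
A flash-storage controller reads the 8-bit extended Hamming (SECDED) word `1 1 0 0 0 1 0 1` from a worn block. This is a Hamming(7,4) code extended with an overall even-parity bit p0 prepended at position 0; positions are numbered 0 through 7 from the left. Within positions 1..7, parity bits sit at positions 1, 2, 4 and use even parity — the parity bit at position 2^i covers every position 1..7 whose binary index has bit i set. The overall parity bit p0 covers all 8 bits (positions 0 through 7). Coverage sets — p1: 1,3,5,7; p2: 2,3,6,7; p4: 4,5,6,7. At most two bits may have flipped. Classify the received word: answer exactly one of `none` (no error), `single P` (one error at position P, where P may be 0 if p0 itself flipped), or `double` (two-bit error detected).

double

s1: b1⊕b3⊕b5⊕b7 = 1⊕0⊕1⊕1 = 1
s2: b2⊕b3⊕b6⊕b7 = 0⊕0⊕0⊕1 = 1
s4: b4⊕b5⊕b6⊕b7 = 0⊕1⊕0⊕1 = 0
Syndrome (s4...s1) = 011 → position 3.
Overall parity (XOR of all 8 bits, including p0): 1⊕1⊕0⊕0⊕0⊕1⊕0⊕1 = 0
Overall=0, syndrome position=3 → double-bit error detected (uncorrectable).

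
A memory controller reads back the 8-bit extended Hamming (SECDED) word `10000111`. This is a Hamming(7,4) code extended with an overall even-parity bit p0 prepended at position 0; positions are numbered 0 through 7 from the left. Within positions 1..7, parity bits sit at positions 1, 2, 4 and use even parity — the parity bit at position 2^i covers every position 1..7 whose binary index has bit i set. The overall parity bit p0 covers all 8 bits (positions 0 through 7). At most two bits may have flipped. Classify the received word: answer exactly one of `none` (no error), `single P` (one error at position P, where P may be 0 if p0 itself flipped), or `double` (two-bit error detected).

s1: b1⊕b3⊕b5⊕b7 = 0⊕0⊕1⊕1 = 0
s2: b2⊕b3⊕b6⊕b7 = 0⊕0⊕1⊕1 = 0
s4: b4⊕b5⊕b6⊕b7 = 0⊕1⊕1⊕1 = 1
Syndrome (s4...s1) = 100 → position 4.
Overall parity (XOR of all 8 bits, including p0): 1⊕0⊕0⊕0⊕0⊕1⊕1⊕1 = 0
Overall=0, syndrome position=4 → double-bit error detected (uncorrectable).

double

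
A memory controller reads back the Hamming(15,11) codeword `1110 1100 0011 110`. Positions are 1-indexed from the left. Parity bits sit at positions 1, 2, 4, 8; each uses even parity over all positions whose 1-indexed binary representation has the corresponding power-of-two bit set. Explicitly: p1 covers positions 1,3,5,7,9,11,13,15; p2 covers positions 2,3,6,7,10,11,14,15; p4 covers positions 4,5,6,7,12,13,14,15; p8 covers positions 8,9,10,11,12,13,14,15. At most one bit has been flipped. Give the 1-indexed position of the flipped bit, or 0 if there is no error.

7

s1: b1⊕b3⊕b5⊕b7⊕b9⊕b11⊕b13⊕b15 = 1⊕1⊕1⊕0⊕0⊕1⊕1⊕0 = 1
s2: b2⊕b3⊕b6⊕b7⊕b10⊕b11⊕b14⊕b15 = 1⊕1⊕1⊕0⊕0⊕1⊕1⊕0 = 1
s4: b4⊕b5⊕b6⊕b7⊕b12⊕b13⊕b14⊕b15 = 0⊕1⊕1⊕0⊕1⊕1⊕1⊕0 = 1
s8: b8⊕b9⊕b10⊕b11⊕b12⊕b13⊕b14⊕b15 = 0⊕0⊕0⊕1⊕1⊕1⊕1⊕0 = 0
Syndrome (s8...s1) = 0111 → position 7.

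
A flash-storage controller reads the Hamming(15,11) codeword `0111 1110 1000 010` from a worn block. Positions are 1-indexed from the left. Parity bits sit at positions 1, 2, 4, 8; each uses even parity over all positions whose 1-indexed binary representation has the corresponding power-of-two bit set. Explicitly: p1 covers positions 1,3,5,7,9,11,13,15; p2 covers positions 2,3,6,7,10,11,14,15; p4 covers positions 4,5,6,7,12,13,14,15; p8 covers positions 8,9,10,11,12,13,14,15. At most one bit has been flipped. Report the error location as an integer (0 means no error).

s1: b1⊕b3⊕b5⊕b7⊕b9⊕b11⊕b13⊕b15 = 0⊕1⊕1⊕1⊕1⊕0⊕0⊕0 = 0
s2: b2⊕b3⊕b6⊕b7⊕b10⊕b11⊕b14⊕b15 = 1⊕1⊕1⊕1⊕0⊕0⊕1⊕0 = 1
s4: b4⊕b5⊕b6⊕b7⊕b12⊕b13⊕b14⊕b15 = 1⊕1⊕1⊕1⊕0⊕0⊕1⊕0 = 1
s8: b8⊕b9⊕b10⊕b11⊕b12⊕b13⊕b14⊕b15 = 0⊕1⊕0⊕0⊕0⊕0⊕1⊕0 = 0
Syndrome (s8...s1) = 0110 → position 6.

6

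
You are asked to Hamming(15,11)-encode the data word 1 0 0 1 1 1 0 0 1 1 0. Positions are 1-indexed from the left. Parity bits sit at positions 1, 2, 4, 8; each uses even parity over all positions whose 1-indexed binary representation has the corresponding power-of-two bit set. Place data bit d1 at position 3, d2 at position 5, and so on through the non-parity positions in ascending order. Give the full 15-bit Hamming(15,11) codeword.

Place data bits at non-power-of-two positions: b3=1, b5=0, b6=0, b7=1, b9=1, b10=1, b11=0, b12=0, b13=1, b14=1, b15=0.
p1 = XOR of data positions {3,5,7,9,11,13,15} = 1⊕0⊕1⊕1⊕0⊕1⊕0 = 0
p2 = XOR of data positions {3,6,7,10,11,14,15} = 1⊕0⊕1⊕1⊕0⊕1⊕0 = 0
p4 = XOR of data positions {5,6,7,12,13,14,15} = 0⊕0⊕1⊕0⊕1⊕1⊕0 = 1
p8 = XOR of data positions {9,10,11,12,13,14,15} = 1⊕1⊕0⊕0⊕1⊕1⊕0 = 0
Codeword b1..b15 = 001100101100110

001100101100110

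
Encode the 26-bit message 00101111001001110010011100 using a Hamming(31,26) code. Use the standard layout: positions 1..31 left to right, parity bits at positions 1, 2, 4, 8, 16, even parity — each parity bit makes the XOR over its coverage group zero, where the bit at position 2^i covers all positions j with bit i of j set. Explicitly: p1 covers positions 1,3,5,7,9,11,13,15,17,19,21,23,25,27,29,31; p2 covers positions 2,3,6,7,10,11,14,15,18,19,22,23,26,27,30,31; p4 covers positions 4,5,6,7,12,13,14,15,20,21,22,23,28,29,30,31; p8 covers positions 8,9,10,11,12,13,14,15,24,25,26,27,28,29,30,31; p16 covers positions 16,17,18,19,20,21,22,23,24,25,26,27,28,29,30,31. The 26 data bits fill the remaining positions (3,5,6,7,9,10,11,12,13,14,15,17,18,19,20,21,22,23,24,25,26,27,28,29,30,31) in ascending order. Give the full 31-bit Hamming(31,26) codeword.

Place data bits at non-power-of-two positions: b3=0, b5=0, b6=1, b7=0, b9=1, b10=1, b11=1, b12=1, b13=0, b14=0, b15=1, b17=0, b18=0, b19=1, b20=1, b21=1, b22=0, b23=0, b24=1, b25=0, b26=0, b27=1, b28=1, b29=1, b30=0, b31=0.
p1 = XOR of data positions {3,5,7,9,11,13,15,17,19,21,23,25,27,29,31} = 0⊕0⊕0⊕1⊕1⊕0⊕1⊕0⊕1⊕1⊕0⊕0⊕1⊕1⊕0 = 1
p2 = XOR of data positions {3,6,7,10,11,14,15,18,19,22,23,26,27,30,31} = 0⊕1⊕0⊕1⊕1⊕0⊕1⊕0⊕1⊕0⊕0⊕0⊕1⊕0⊕0 = 0
p4 = XOR of data positions {5,6,7,12,13,14,15,20,21,22,23,28,29,30,31} = 0⊕1⊕0⊕1⊕0⊕0⊕1⊕1⊕1⊕0⊕0⊕1⊕1⊕0⊕0 = 1
p8 = XOR of data positions {9,10,11,12,13,14,15,24,25,26,27,28,29,30,31} = 1⊕1⊕1⊕1⊕0⊕0⊕1⊕1⊕0⊕0⊕1⊕1⊕1⊕0⊕0 = 1
p16 = XOR of data positions {17,18,19,20,21,22,23,24,25,26,27,28,29,30,31} = 0⊕0⊕1⊕1⊕1⊕0⊕0⊕1⊕0⊕0⊕1⊕1⊕1⊕0⊕0 = 1
Codeword b1..b31 = 1001010111110011001110010011100

1001010111110011001110010011100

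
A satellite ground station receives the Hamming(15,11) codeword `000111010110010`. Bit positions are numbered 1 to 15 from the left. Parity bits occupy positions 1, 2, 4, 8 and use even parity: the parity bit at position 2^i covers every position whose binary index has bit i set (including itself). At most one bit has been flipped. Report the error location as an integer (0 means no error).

s1: b1⊕b3⊕b5⊕b7⊕b9⊕b11⊕b13⊕b15 = 0⊕0⊕1⊕0⊕0⊕1⊕0⊕0 = 0
s2: b2⊕b3⊕b6⊕b7⊕b10⊕b11⊕b14⊕b15 = 0⊕0⊕1⊕0⊕1⊕1⊕1⊕0 = 0
s4: b4⊕b5⊕b6⊕b7⊕b12⊕b13⊕b14⊕b15 = 1⊕1⊕1⊕0⊕0⊕0⊕1⊕0 = 0
s8: b8⊕b9⊕b10⊕b11⊕b12⊕b13⊕b14⊕b15 = 1⊕0⊕1⊕1⊕0⊕0⊕1⊕0 = 0
Syndrome (s8...s1) = 0000 → position 0 (no error).

0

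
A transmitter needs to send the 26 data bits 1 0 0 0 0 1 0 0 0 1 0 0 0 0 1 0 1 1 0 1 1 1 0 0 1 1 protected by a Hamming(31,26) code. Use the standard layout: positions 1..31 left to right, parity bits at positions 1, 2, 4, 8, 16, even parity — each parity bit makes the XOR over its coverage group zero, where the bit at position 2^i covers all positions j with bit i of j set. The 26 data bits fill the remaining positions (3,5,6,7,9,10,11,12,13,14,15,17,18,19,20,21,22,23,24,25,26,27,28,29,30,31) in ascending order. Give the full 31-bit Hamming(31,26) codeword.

Place data bits at non-power-of-two positions: b3=1, b5=0, b6=0, b7=0, b9=0, b10=1, b11=0, b12=0, b13=0, b14=1, b15=0, b17=0, b18=0, b19=0, b20=1, b21=0, b22=1, b23=1, b24=0, b25=1, b26=1, b27=1, b28=0, b29=0, b30=1, b31=1.
p1 = XOR of data positions {3,5,7,9,11,13,15,17,19,21,23,25,27,29,31} = 1⊕0⊕0⊕0⊕0⊕0⊕0⊕0⊕0⊕0⊕1⊕1⊕1⊕0⊕1 = 1
p2 = XOR of data positions {3,6,7,10,11,14,15,18,19,22,23,26,27,30,31} = 1⊕0⊕0⊕1⊕0⊕1⊕0⊕0⊕0⊕1⊕1⊕1⊕1⊕1⊕1 = 1
p4 = XOR of data positions {5,6,7,12,13,14,15,20,21,22,23,28,29,30,31} = 0⊕0⊕0⊕0⊕0⊕1⊕0⊕1⊕0⊕1⊕1⊕0⊕0⊕1⊕1 = 0
p8 = XOR of data positions {9,10,11,12,13,14,15,24,25,26,27,28,29,30,31} = 0⊕1⊕0⊕0⊕0⊕1⊕0⊕0⊕1⊕1⊕1⊕0⊕0⊕1⊕1 = 1
p16 = XOR of data positions {17,18,19,20,21,22,23,24,25,26,27,28,29,30,31} = 0⊕0⊕0⊕1⊕0⊕1⊕1⊕0⊕1⊕1⊕1⊕0⊕0⊕1⊕1 = 0
Codeword b1..b31 = 1110000101000100000101101110011

1110000101000100000101101110011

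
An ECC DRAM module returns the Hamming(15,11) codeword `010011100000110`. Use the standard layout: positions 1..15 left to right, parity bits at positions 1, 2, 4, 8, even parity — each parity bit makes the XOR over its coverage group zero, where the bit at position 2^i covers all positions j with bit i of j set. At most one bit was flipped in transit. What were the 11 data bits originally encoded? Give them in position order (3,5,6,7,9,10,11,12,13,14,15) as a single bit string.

s1: b1⊕b3⊕b5⊕b7⊕b9⊕b11⊕b13⊕b15 = 0⊕0⊕1⊕1⊕0⊕0⊕1⊕0 = 1
s2: b2⊕b3⊕b6⊕b7⊕b10⊕b11⊕b14⊕b15 = 1⊕0⊕1⊕1⊕0⊕0⊕1⊕0 = 0
s4: b4⊕b5⊕b6⊕b7⊕b12⊕b13⊕b14⊕b15 = 0⊕1⊕1⊕1⊕0⊕1⊕1⊕0 = 1
s8: b8⊕b9⊕b10⊕b11⊕b12⊕b13⊕b14⊕b15 = 0⊕0⊕0⊕0⊕0⊕1⊕1⊕0 = 0
Syndrome (s8...s1) = 0101 → position 5.
Flip bit 5: corrected codeword = 010001100000110
Data bits at positions 3,5,6,7,9,10,11,12,13,14,15: 00110000110

00110000110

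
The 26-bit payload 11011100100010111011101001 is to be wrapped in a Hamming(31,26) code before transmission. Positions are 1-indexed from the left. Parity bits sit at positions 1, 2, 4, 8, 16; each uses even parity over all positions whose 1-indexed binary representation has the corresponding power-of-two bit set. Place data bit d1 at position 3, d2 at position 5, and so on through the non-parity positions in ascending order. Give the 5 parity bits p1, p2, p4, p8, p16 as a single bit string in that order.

01001

Place data bits at non-power-of-two positions: b3=1, b5=1, b6=0, b7=1, b9=1, b10=1, b11=0, b12=0, b13=1, b14=0, b15=0, b17=0, b18=1, b19=0, b20=1, b21=1, b22=1, b23=0, b24=1, b25=1, b26=1, b27=0, b28=1, b29=0, b30=0, b31=1.
p1 = XOR of data positions {3,5,7,9,11,13,15,17,19,21,23,25,27,29,31} = 1⊕1⊕1⊕1⊕0⊕1⊕0⊕0⊕0⊕1⊕0⊕1⊕0⊕0⊕1 = 0
p2 = XOR of data positions {3,6,7,10,11,14,15,18,19,22,23,26,27,30,31} = 1⊕0⊕1⊕1⊕0⊕0⊕0⊕1⊕0⊕1⊕0⊕1⊕0⊕0⊕1 = 1
p4 = XOR of data positions {5,6,7,12,13,14,15,20,21,22,23,28,29,30,31} = 1⊕0⊕1⊕0⊕1⊕0⊕0⊕1⊕1⊕1⊕0⊕1⊕0⊕0⊕1 = 0
p8 = XOR of data positions {9,10,11,12,13,14,15,24,25,26,27,28,29,30,31} = 1⊕1⊕0⊕0⊕1⊕0⊕0⊕1⊕1⊕1⊕0⊕1⊕0⊕0⊕1 = 0
p16 = XOR of data positions {17,18,19,20,21,22,23,24,25,26,27,28,29,30,31} = 0⊕1⊕0⊕1⊕1⊕1⊕0⊕1⊕1⊕1⊕0⊕1⊕0⊕0⊕1 = 1
Parity bits p1,p2,p4,p8,p16 = 01001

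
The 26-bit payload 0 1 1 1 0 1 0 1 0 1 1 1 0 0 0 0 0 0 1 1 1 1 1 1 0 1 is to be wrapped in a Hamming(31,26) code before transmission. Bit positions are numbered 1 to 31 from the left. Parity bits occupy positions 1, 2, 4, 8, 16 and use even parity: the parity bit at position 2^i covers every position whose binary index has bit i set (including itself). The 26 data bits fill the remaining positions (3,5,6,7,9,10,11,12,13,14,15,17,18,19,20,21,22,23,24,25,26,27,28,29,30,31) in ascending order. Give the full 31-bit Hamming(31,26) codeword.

Place data bits at non-power-of-two positions: b3=0, b5=1, b6=1, b7=1, b9=0, b10=1, b11=0, b12=1, b13=0, b14=1, b15=1, b17=1, b18=0, b19=0, b20=0, b21=0, b22=0, b23=0, b24=1, b25=1, b26=1, b27=1, b28=1, b29=1, b30=0, b31=1.
p1 = XOR of data positions {3,5,7,9,11,13,15,17,19,21,23,25,27,29,31} = 0⊕1⊕1⊕0⊕0⊕0⊕1⊕1⊕0⊕0⊕0⊕1⊕1⊕1⊕1 = 0
p2 = XOR of data positions {3,6,7,10,11,14,15,18,19,22,23,26,27,30,31} = 0⊕1⊕1⊕1⊕0⊕1⊕1⊕0⊕0⊕0⊕0⊕1⊕1⊕0⊕1 = 0
p4 = XOR of data positions {5,6,7,12,13,14,15,20,21,22,23,28,29,30,31} = 1⊕1⊕1⊕1⊕0⊕1⊕1⊕0⊕0⊕0⊕0⊕1⊕1⊕0⊕1 = 1
p8 = XOR of data positions {9,10,11,12,13,14,15,24,25,26,27,28,29,30,31} = 0⊕1⊕0⊕1⊕0⊕1⊕1⊕1⊕1⊕1⊕1⊕1⊕1⊕0⊕1 = 1
p16 = XOR of data positions {17,18,19,20,21,22,23,24,25,26,27,28,29,30,31} = 1⊕0⊕0⊕0⊕0⊕0⊕0⊕1⊕1⊕1⊕1⊕1⊕1⊕0⊕1 = 0
Codeword b1..b31 = 0001111101010110100000011111101

0001111101010110100000011111101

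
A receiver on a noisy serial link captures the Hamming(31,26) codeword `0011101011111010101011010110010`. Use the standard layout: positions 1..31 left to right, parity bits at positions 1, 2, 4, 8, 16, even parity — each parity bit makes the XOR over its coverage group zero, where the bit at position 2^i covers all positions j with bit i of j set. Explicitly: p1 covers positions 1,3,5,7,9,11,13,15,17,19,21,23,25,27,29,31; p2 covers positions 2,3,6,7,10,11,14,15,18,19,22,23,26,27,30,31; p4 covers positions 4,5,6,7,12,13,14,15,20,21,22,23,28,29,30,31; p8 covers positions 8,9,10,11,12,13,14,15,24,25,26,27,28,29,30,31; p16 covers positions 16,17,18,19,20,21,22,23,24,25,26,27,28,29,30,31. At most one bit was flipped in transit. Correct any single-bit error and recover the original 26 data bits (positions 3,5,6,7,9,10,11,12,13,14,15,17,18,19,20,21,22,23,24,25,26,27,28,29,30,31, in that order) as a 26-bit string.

s1: b1⊕b3⊕b5⊕b7⊕b9⊕b11⊕b13⊕b15⊕b17⊕b19⊕b21⊕b23⊕b25⊕b27⊕b29⊕b31 = 0⊕1⊕1⊕1⊕1⊕1⊕1⊕1⊕1⊕1⊕1⊕0⊕0⊕1⊕0⊕0 = 1
s2: b2⊕b3⊕b6⊕b7⊕b10⊕b11⊕b14⊕b15⊕b18⊕b19⊕b22⊕b23⊕b26⊕b27⊕b30⊕b31 = 0⊕1⊕0⊕1⊕1⊕1⊕0⊕1⊕0⊕1⊕1⊕0⊕1⊕1⊕1⊕0 = 0
s4: b4⊕b5⊕b6⊕b7⊕b12⊕b13⊕b14⊕b15⊕b20⊕b21⊕b22⊕b23⊕b28⊕b29⊕b30⊕b31 = 1⊕1⊕0⊕1⊕1⊕1⊕0⊕1⊕0⊕1⊕1⊕0⊕0⊕0⊕1⊕0 = 1
s8: b8⊕b9⊕b10⊕b11⊕b12⊕b13⊕b14⊕b15⊕b24⊕b25⊕b26⊕b27⊕b28⊕b29⊕b30⊕b31 = 0⊕1⊕1⊕1⊕1⊕1⊕0⊕1⊕1⊕0⊕1⊕1⊕0⊕0⊕1⊕0 = 0
s16: b16⊕b17⊕b18⊕b19⊕b20⊕b21⊕b22⊕b23⊕b24⊕b25⊕b26⊕b27⊕b28⊕b29⊕b30⊕b31 = 0⊕1⊕0⊕1⊕0⊕1⊕1⊕0⊕1⊕0⊕1⊕1⊕0⊕0⊕1⊕0 = 0
Syndrome (s16...s1) = 00101 → position 5.
Flip bit 5: corrected codeword = 0011001011111010101011010110010
Data bits at positions 3,5,6,7,9,10,11,12,13,14,15,17,18,19,20,21,22,23,24,25,26,27,28,29,30,31: 10011111101101011010110010

10011111101101011010110010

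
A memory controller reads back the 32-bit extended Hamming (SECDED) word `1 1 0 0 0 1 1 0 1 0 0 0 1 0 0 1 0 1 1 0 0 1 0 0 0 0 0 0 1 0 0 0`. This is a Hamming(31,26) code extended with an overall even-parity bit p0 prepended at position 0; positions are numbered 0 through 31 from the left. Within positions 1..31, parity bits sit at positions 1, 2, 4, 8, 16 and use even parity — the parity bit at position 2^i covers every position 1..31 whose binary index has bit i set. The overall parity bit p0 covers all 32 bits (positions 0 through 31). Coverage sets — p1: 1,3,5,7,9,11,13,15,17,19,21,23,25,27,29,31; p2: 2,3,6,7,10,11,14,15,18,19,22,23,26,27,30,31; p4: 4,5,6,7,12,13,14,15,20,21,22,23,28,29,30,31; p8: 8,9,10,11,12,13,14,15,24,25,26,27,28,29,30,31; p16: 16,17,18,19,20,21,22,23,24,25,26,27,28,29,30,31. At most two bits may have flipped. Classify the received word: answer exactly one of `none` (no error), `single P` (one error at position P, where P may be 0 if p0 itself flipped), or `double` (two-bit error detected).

single 3

s1: b1⊕b3⊕b5⊕b7⊕b9⊕b11⊕b13⊕b15⊕b17⊕b19⊕b21⊕b23⊕b25⊕b27⊕b29⊕b31 = 1⊕0⊕1⊕0⊕0⊕0⊕0⊕1⊕1⊕0⊕1⊕0⊕0⊕0⊕0⊕0 = 1
s2: b2⊕b3⊕b6⊕b7⊕b10⊕b11⊕b14⊕b15⊕b18⊕b19⊕b22⊕b23⊕b26⊕b27⊕b30⊕b31 = 0⊕0⊕1⊕0⊕0⊕0⊕0⊕1⊕1⊕0⊕0⊕0⊕0⊕0⊕0⊕0 = 1
s4: b4⊕b5⊕b6⊕b7⊕b12⊕b13⊕b14⊕b15⊕b20⊕b21⊕b22⊕b23⊕b28⊕b29⊕b30⊕b31 = 0⊕1⊕1⊕0⊕1⊕0⊕0⊕1⊕0⊕1⊕0⊕0⊕1⊕0⊕0⊕0 = 0
s8: b8⊕b9⊕b10⊕b11⊕b12⊕b13⊕b14⊕b15⊕b24⊕b25⊕b26⊕b27⊕b28⊕b29⊕b30⊕b31 = 1⊕0⊕0⊕0⊕1⊕0⊕0⊕1⊕0⊕0⊕0⊕0⊕1⊕0⊕0⊕0 = 0
s16: b16⊕b17⊕b18⊕b19⊕b20⊕b21⊕b22⊕b23⊕b24⊕b25⊕b26⊕b27⊕b28⊕b29⊕b30⊕b31 = 0⊕1⊕1⊕0⊕0⊕1⊕0⊕0⊕0⊕0⊕0⊕0⊕1⊕0⊕0⊕0 = 0
Syndrome (s16...s1) = 00011 → position 3.
Overall parity (XOR of all 32 bits, including p0): 1⊕1⊕0⊕0⊕0⊕1⊕1⊕0⊕1⊕0⊕0⊕0⊕1⊕0⊕0⊕1⊕0⊕1⊕1⊕0⊕0⊕1⊕0⊕0⊕0⊕0⊕0⊕0⊕1⊕0⊕0⊕0 = 1
Overall=1, syndrome position=3 → single-bit error at position 3.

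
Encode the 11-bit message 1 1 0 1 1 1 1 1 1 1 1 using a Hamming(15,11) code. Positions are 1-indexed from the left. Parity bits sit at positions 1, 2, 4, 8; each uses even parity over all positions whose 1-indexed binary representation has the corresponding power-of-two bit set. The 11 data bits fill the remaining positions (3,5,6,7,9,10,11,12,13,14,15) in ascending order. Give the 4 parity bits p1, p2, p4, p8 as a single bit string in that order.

Place data bits at non-power-of-two positions: b3=1, b5=1, b6=0, b7=1, b9=1, b10=1, b11=1, b12=1, b13=1, b14=1, b15=1.
p1 = XOR of data positions {3,5,7,9,11,13,15} = 1⊕1⊕1⊕1⊕1⊕1⊕1 = 1
p2 = XOR of data positions {3,6,7,10,11,14,15} = 1⊕0⊕1⊕1⊕1⊕1⊕1 = 0
p4 = XOR of data positions {5,6,7,12,13,14,15} = 1⊕0⊕1⊕1⊕1⊕1⊕1 = 0
p8 = XOR of data positions {9,10,11,12,13,14,15} = 1⊕1⊕1⊕1⊕1⊕1⊕1 = 1
Parity bits p1,p2,p4,p8 = 1001

1001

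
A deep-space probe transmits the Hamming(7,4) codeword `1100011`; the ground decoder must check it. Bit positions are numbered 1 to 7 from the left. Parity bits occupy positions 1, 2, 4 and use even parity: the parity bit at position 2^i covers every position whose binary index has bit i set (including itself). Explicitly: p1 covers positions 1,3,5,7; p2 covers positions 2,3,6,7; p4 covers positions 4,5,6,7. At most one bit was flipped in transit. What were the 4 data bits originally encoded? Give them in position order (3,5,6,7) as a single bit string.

0011

s1: b1⊕b3⊕b5⊕b7 = 1⊕0⊕0⊕1 = 0
s2: b2⊕b3⊕b6⊕b7 = 1⊕0⊕1⊕1 = 1
s4: b4⊕b5⊕b6⊕b7 = 0⊕0⊕1⊕1 = 0
Syndrome (s4...s1) = 010 → position 2.
Flip bit 2: corrected codeword = 1000011
Data bits at positions 3,5,6,7: 0011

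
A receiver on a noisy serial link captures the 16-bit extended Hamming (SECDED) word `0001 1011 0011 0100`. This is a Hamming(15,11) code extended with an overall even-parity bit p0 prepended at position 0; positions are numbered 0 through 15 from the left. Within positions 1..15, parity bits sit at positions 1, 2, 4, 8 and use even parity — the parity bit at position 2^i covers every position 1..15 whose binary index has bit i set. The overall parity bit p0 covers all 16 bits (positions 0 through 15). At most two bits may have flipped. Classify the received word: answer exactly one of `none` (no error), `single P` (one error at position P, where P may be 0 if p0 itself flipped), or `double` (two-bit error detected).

single 10

s1: b1⊕b3⊕b5⊕b7⊕b9⊕b11⊕b13⊕b15 = 0⊕1⊕0⊕1⊕0⊕1⊕1⊕0 = 0
s2: b2⊕b3⊕b6⊕b7⊕b10⊕b11⊕b14⊕b15 = 0⊕1⊕1⊕1⊕1⊕1⊕0⊕0 = 1
s4: b4⊕b5⊕b6⊕b7⊕b12⊕b13⊕b14⊕b15 = 1⊕0⊕1⊕1⊕0⊕1⊕0⊕0 = 0
s8: b8⊕b9⊕b10⊕b11⊕b12⊕b13⊕b14⊕b15 = 0⊕0⊕1⊕1⊕0⊕1⊕0⊕0 = 1
Syndrome (s8...s1) = 1010 → position 10.
Overall parity (XOR of all 16 bits, including p0): 0⊕0⊕0⊕1⊕1⊕0⊕1⊕1⊕0⊕0⊕1⊕1⊕0⊕1⊕0⊕0 = 1
Overall=1, syndrome position=10 → single-bit error at position 10.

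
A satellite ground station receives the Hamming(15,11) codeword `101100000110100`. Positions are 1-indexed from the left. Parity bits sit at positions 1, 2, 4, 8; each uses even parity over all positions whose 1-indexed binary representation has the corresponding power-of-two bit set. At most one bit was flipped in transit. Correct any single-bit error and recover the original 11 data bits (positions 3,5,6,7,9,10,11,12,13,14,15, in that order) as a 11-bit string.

s1: b1⊕b3⊕b5⊕b7⊕b9⊕b11⊕b13⊕b15 = 1⊕1⊕0⊕0⊕0⊕1⊕1⊕0 = 0
s2: b2⊕b3⊕b6⊕b7⊕b10⊕b11⊕b14⊕b15 = 0⊕1⊕0⊕0⊕1⊕1⊕0⊕0 = 1
s4: b4⊕b5⊕b6⊕b7⊕b12⊕b13⊕b14⊕b15 = 1⊕0⊕0⊕0⊕0⊕1⊕0⊕0 = 0
s8: b8⊕b9⊕b10⊕b11⊕b12⊕b13⊕b14⊕b15 = 0⊕0⊕1⊕1⊕0⊕1⊕0⊕0 = 1
Syndrome (s8...s1) = 1010 → position 10.
Flip bit 10: corrected codeword = 101100000010100
Data bits at positions 3,5,6,7,9,10,11,12,13,14,15: 10000010100

10000010100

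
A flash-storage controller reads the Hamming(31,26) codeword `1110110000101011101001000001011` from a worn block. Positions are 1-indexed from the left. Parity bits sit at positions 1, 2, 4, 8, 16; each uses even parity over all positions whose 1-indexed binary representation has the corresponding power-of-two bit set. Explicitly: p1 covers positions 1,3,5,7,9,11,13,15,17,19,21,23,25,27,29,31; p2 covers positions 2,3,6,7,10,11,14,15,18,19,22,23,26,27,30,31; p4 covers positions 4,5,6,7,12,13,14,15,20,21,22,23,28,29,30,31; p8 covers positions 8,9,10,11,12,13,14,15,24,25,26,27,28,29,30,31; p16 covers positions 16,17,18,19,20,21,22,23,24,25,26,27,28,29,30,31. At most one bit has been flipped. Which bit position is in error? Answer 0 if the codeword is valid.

s1: b1⊕b3⊕b5⊕b7⊕b9⊕b11⊕b13⊕b15⊕b17⊕b19⊕b21⊕b23⊕b25⊕b27⊕b29⊕b31 = 1⊕1⊕1⊕0⊕0⊕1⊕1⊕1⊕1⊕1⊕0⊕0⊕0⊕0⊕0⊕1 = 1
s2: b2⊕b3⊕b6⊕b7⊕b10⊕b11⊕b14⊕b15⊕b18⊕b19⊕b22⊕b23⊕b26⊕b27⊕b30⊕b31 = 1⊕1⊕1⊕0⊕0⊕1⊕0⊕1⊕0⊕1⊕1⊕0⊕0⊕0⊕1⊕1 = 1
s4: b4⊕b5⊕b6⊕b7⊕b12⊕b13⊕b14⊕b15⊕b20⊕b21⊕b22⊕b23⊕b28⊕b29⊕b30⊕b31 = 0⊕1⊕1⊕0⊕0⊕1⊕0⊕1⊕0⊕0⊕1⊕0⊕1⊕0⊕1⊕1 = 0
s8: b8⊕b9⊕b10⊕b11⊕b12⊕b13⊕b14⊕b15⊕b24⊕b25⊕b26⊕b27⊕b28⊕b29⊕b30⊕b31 = 0⊕0⊕0⊕1⊕0⊕1⊕0⊕1⊕0⊕0⊕0⊕0⊕1⊕0⊕1⊕1 = 0
s16: b16⊕b17⊕b18⊕b19⊕b20⊕b21⊕b22⊕b23⊕b24⊕b25⊕b26⊕b27⊕b28⊕b29⊕b30⊕b31 = 1⊕1⊕0⊕1⊕0⊕0⊕1⊕0⊕0⊕0⊕0⊕0⊕1⊕0⊕1⊕1 = 1
Syndrome (s16...s1) = 10011 → position 19.

19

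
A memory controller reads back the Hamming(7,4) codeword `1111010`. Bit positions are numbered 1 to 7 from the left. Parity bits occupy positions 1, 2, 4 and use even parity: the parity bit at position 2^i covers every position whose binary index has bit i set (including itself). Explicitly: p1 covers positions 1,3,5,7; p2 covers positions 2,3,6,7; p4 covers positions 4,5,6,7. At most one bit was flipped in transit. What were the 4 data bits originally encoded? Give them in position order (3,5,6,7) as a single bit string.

1010

s1: b1⊕b3⊕b5⊕b7 = 1⊕1⊕0⊕0 = 0
s2: b2⊕b3⊕b6⊕b7 = 1⊕1⊕1⊕0 = 1
s4: b4⊕b5⊕b6⊕b7 = 1⊕0⊕1⊕0 = 0
Syndrome (s4...s1) = 010 → position 2.
Flip bit 2: corrected codeword = 1011010
Data bits at positions 3,5,6,7: 1010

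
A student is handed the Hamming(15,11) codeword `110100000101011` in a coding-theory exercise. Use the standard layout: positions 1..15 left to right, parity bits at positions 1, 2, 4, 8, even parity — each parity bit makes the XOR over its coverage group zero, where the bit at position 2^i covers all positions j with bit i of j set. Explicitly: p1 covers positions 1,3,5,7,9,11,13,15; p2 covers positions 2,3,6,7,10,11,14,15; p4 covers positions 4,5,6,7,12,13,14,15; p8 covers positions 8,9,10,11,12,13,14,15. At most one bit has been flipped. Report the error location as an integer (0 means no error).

0

s1: b1⊕b3⊕b5⊕b7⊕b9⊕b11⊕b13⊕b15 = 1⊕0⊕0⊕0⊕0⊕0⊕0⊕1 = 0
s2: b2⊕b3⊕b6⊕b7⊕b10⊕b11⊕b14⊕b15 = 1⊕0⊕0⊕0⊕1⊕0⊕1⊕1 = 0
s4: b4⊕b5⊕b6⊕b7⊕b12⊕b13⊕b14⊕b15 = 1⊕0⊕0⊕0⊕1⊕0⊕1⊕1 = 0
s8: b8⊕b9⊕b10⊕b11⊕b12⊕b13⊕b14⊕b15 = 0⊕0⊕1⊕0⊕1⊕0⊕1⊕1 = 0
Syndrome (s8...s1) = 0000 → position 0 (no error).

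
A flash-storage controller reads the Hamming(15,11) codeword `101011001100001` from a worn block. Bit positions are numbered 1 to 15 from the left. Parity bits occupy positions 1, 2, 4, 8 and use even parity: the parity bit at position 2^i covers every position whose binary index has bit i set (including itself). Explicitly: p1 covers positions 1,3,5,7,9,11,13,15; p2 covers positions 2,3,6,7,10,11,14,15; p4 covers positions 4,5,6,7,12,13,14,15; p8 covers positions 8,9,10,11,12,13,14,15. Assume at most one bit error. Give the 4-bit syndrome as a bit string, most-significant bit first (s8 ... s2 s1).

s1: b1⊕b3⊕b5⊕b7⊕b9⊕b11⊕b13⊕b15 = 1⊕1⊕1⊕0⊕1⊕0⊕0⊕1 = 1
s2: b2⊕b3⊕b6⊕b7⊕b10⊕b11⊕b14⊕b15 = 0⊕1⊕1⊕0⊕1⊕0⊕0⊕1 = 0
s4: b4⊕b5⊕b6⊕b7⊕b12⊕b13⊕b14⊕b15 = 0⊕1⊕1⊕0⊕0⊕0⊕0⊕1 = 1
s8: b8⊕b9⊕b10⊕b11⊕b12⊕b13⊕b14⊕b15 = 0⊕1⊕1⊕0⊕0⊕0⊕0⊕1 = 1
Syndrome (s8...s1) = 1101 → position 13.

1101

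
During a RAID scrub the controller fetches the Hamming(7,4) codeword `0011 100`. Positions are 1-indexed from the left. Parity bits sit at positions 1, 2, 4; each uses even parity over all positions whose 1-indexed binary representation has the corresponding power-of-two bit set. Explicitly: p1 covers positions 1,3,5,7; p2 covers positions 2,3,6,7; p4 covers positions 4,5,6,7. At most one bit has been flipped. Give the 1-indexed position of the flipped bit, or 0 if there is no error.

2

s1: b1⊕b3⊕b5⊕b7 = 0⊕1⊕1⊕0 = 0
s2: b2⊕b3⊕b6⊕b7 = 0⊕1⊕0⊕0 = 1
s4: b4⊕b5⊕b6⊕b7 = 1⊕1⊕0⊕0 = 0
Syndrome (s4...s1) = 010 → position 2.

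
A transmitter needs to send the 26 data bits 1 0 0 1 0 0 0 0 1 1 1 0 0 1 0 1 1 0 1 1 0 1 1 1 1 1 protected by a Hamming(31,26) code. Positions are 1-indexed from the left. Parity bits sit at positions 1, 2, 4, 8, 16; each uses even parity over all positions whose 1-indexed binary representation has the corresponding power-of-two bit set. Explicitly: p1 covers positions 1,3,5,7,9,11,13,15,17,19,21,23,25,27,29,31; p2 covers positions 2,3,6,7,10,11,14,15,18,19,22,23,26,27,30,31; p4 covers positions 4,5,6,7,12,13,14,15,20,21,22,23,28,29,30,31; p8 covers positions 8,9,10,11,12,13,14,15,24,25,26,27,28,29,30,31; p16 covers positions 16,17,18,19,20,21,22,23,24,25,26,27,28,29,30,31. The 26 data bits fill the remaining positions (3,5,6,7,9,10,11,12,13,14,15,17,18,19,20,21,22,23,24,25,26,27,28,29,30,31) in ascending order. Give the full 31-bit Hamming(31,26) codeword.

0110001000001110001011011011111

Place data bits at non-power-of-two positions: b3=1, b5=0, b6=0, b7=1, b9=0, b10=0, b11=0, b12=0, b13=1, b14=1, b15=1, b17=0, b18=0, b19=1, b20=0, b21=1, b22=1, b23=0, b24=1, b25=1, b26=0, b27=1, b28=1, b29=1, b30=1, b31=1.
p1 = XOR of data positions {3,5,7,9,11,13,15,17,19,21,23,25,27,29,31} = 1⊕0⊕1⊕0⊕0⊕1⊕1⊕0⊕1⊕1⊕0⊕1⊕1⊕1⊕1 = 0
p2 = XOR of data positions {3,6,7,10,11,14,15,18,19,22,23,26,27,30,31} = 1⊕0⊕1⊕0⊕0⊕1⊕1⊕0⊕1⊕1⊕0⊕0⊕1⊕1⊕1 = 1
p4 = XOR of data positions {5,6,7,12,13,14,15,20,21,22,23,28,29,30,31} = 0⊕0⊕1⊕0⊕1⊕1⊕1⊕0⊕1⊕1⊕0⊕1⊕1⊕1⊕1 = 0
p8 = XOR of data positions {9,10,11,12,13,14,15,24,25,26,27,28,29,30,31} = 0⊕0⊕0⊕0⊕1⊕1⊕1⊕1⊕1⊕0⊕1⊕1⊕1⊕1⊕1 = 0
p16 = XOR of data positions {17,18,19,20,21,22,23,24,25,26,27,28,29,30,31} = 0⊕0⊕1⊕0⊕1⊕1⊕0⊕1⊕1⊕0⊕1⊕1⊕1⊕1⊕1 = 0
Codeword b1..b31 = 0110001000001110001011011011111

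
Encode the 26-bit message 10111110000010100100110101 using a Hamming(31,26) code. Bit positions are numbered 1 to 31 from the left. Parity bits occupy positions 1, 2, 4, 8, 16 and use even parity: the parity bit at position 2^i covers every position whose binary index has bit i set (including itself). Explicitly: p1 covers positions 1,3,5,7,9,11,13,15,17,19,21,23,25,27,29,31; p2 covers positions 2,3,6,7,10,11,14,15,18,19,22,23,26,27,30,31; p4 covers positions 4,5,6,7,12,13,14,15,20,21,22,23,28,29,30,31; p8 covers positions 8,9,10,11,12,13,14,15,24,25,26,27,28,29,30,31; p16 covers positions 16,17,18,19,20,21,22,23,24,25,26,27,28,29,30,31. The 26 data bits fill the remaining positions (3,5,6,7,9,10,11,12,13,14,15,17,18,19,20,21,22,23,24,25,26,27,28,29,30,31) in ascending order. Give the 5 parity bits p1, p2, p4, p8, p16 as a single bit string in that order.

Place data bits at non-power-of-two positions: b3=1, b5=0, b6=1, b7=1, b9=1, b10=1, b11=1, b12=0, b13=0, b14=0, b15=0, b17=0, b18=1, b19=0, b20=1, b21=0, b22=0, b23=1, b24=0, b25=0, b26=1, b27=1, b28=0, b29=1, b30=0, b31=1.
p1 = XOR of data positions {3,5,7,9,11,13,15,17,19,21,23,25,27,29,31} = 1⊕0⊕1⊕1⊕1⊕0⊕0⊕0⊕0⊕0⊕1⊕0⊕1⊕1⊕1 = 0
p2 = XOR of data positions {3,6,7,10,11,14,15,18,19,22,23,26,27,30,31} = 1⊕1⊕1⊕1⊕1⊕0⊕0⊕1⊕0⊕0⊕1⊕1⊕1⊕0⊕1 = 0
p4 = XOR of data positions {5,6,7,12,13,14,15,20,21,22,23,28,29,30,31} = 0⊕1⊕1⊕0⊕0⊕0⊕0⊕1⊕0⊕0⊕1⊕0⊕1⊕0⊕1 = 0
p8 = XOR of data positions {9,10,11,12,13,14,15,24,25,26,27,28,29,30,31} = 1⊕1⊕1⊕0⊕0⊕0⊕0⊕0⊕0⊕1⊕1⊕0⊕1⊕0⊕1 = 1
p16 = XOR of data positions {17,18,19,20,21,22,23,24,25,26,27,28,29,30,31} = 0⊕1⊕0⊕1⊕0⊕0⊕1⊕0⊕0⊕1⊕1⊕0⊕1⊕0⊕1 = 1
Parity bits p1,p2,p4,p8,p16 = 00011

00011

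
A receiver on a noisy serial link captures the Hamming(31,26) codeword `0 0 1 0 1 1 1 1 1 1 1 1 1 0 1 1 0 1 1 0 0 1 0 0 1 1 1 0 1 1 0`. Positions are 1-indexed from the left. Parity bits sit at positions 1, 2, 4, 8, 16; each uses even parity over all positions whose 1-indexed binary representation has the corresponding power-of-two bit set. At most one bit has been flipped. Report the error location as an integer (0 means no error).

21

s1: b1⊕b3⊕b5⊕b7⊕b9⊕b11⊕b13⊕b15⊕b17⊕b19⊕b21⊕b23⊕b25⊕b27⊕b29⊕b31 = 0⊕1⊕1⊕1⊕1⊕1⊕1⊕1⊕0⊕1⊕0⊕0⊕1⊕1⊕1⊕0 = 1
s2: b2⊕b3⊕b6⊕b7⊕b10⊕b11⊕b14⊕b15⊕b18⊕b19⊕b22⊕b23⊕b26⊕b27⊕b30⊕b31 = 0⊕1⊕1⊕1⊕1⊕1⊕0⊕1⊕1⊕1⊕1⊕0⊕1⊕1⊕1⊕0 = 0
s4: b4⊕b5⊕b6⊕b7⊕b12⊕b13⊕b14⊕b15⊕b20⊕b21⊕b22⊕b23⊕b28⊕b29⊕b30⊕b31 = 0⊕1⊕1⊕1⊕1⊕1⊕0⊕1⊕0⊕0⊕1⊕0⊕0⊕1⊕1⊕0 = 1
s8: b8⊕b9⊕b10⊕b11⊕b12⊕b13⊕b14⊕b15⊕b24⊕b25⊕b26⊕b27⊕b28⊕b29⊕b30⊕b31 = 1⊕1⊕1⊕1⊕1⊕1⊕0⊕1⊕0⊕1⊕1⊕1⊕0⊕1⊕1⊕0 = 0
s16: b16⊕b17⊕b18⊕b19⊕b20⊕b21⊕b22⊕b23⊕b24⊕b25⊕b26⊕b27⊕b28⊕b29⊕b30⊕b31 = 1⊕0⊕1⊕1⊕0⊕0⊕1⊕0⊕0⊕1⊕1⊕1⊕0⊕1⊕1⊕0 = 1
Syndrome (s16...s1) = 10101 → position 21.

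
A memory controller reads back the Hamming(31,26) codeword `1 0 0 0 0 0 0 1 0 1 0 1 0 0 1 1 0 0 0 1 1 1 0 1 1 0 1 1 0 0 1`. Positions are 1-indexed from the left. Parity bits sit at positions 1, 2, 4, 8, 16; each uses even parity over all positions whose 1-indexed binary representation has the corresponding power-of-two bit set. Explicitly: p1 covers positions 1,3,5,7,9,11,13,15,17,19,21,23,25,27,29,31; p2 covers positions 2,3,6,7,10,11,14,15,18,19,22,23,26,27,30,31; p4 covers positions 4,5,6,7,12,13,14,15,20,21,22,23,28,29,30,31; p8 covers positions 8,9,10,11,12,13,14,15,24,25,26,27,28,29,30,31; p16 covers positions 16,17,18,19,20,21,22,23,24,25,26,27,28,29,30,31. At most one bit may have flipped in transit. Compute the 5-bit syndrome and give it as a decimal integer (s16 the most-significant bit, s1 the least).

s1: b1⊕b3⊕b5⊕b7⊕b9⊕b11⊕b13⊕b15⊕b17⊕b19⊕b21⊕b23⊕b25⊕b27⊕b29⊕b31 = 1⊕0⊕0⊕0⊕0⊕0⊕0⊕1⊕0⊕0⊕1⊕0⊕1⊕1⊕0⊕1 = 0
s2: b2⊕b3⊕b6⊕b7⊕b10⊕b11⊕b14⊕b15⊕b18⊕b19⊕b22⊕b23⊕b26⊕b27⊕b30⊕b31 = 0⊕0⊕0⊕0⊕1⊕0⊕0⊕1⊕0⊕0⊕1⊕0⊕0⊕1⊕0⊕1 = 1
s4: b4⊕b5⊕b6⊕b7⊕b12⊕b13⊕b14⊕b15⊕b20⊕b21⊕b22⊕b23⊕b28⊕b29⊕b30⊕b31 = 0⊕0⊕0⊕0⊕1⊕0⊕0⊕1⊕1⊕1⊕1⊕0⊕1⊕0⊕0⊕1 = 1
s8: b8⊕b9⊕b10⊕b11⊕b12⊕b13⊕b14⊕b15⊕b24⊕b25⊕b26⊕b27⊕b28⊕b29⊕b30⊕b31 = 1⊕0⊕1⊕0⊕1⊕0⊕0⊕1⊕1⊕1⊕0⊕1⊕1⊕0⊕0⊕1 = 1
s16: b16⊕b17⊕b18⊕b19⊕b20⊕b21⊕b22⊕b23⊕b24⊕b25⊕b26⊕b27⊕b28⊕b29⊕b30⊕b31 = 1⊕0⊕0⊕0⊕1⊕1⊕1⊕0⊕1⊕1⊕0⊕1⊕1⊕0⊕0⊕1 = 1
Syndrome (s16...s1) = 11110 → position 30.

30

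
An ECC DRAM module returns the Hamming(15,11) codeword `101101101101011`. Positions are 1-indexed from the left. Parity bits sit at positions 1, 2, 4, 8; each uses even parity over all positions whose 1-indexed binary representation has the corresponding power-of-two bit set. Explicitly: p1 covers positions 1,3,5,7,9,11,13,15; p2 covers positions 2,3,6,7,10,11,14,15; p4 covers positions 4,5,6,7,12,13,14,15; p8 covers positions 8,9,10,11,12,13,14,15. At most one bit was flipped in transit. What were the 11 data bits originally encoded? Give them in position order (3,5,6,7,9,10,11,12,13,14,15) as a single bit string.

10110101011

s1: b1⊕b3⊕b5⊕b7⊕b9⊕b11⊕b13⊕b15 = 1⊕1⊕0⊕1⊕1⊕0⊕0⊕1 = 1
s2: b2⊕b3⊕b6⊕b7⊕b10⊕b11⊕b14⊕b15 = 0⊕1⊕1⊕1⊕1⊕0⊕1⊕1 = 0
s4: b4⊕b5⊕b6⊕b7⊕b12⊕b13⊕b14⊕b15 = 1⊕0⊕1⊕1⊕1⊕0⊕1⊕1 = 0
s8: b8⊕b9⊕b10⊕b11⊕b12⊕b13⊕b14⊕b15 = 0⊕1⊕1⊕0⊕1⊕0⊕1⊕1 = 1
Syndrome (s8...s1) = 1001 → position 9.
Flip bit 9: corrected codeword = 101101100101011
Data bits at positions 3,5,6,7,9,10,11,12,13,14,15: 10110101011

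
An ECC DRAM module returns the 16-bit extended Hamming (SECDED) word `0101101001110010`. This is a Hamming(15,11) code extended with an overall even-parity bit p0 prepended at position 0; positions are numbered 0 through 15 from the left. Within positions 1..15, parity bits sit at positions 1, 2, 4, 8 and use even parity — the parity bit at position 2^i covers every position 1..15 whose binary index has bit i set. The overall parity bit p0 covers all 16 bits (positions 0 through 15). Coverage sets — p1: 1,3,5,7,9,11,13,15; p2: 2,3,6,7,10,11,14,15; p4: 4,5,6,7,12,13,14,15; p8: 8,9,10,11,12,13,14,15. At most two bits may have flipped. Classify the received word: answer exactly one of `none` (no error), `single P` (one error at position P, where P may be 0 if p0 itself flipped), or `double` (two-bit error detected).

double

s1: b1⊕b3⊕b5⊕b7⊕b9⊕b11⊕b13⊕b15 = 1⊕1⊕0⊕0⊕1⊕1⊕0⊕0 = 0
s2: b2⊕b3⊕b6⊕b7⊕b10⊕b11⊕b14⊕b15 = 0⊕1⊕1⊕0⊕1⊕1⊕1⊕0 = 1
s4: b4⊕b5⊕b6⊕b7⊕b12⊕b13⊕b14⊕b15 = 1⊕0⊕1⊕0⊕0⊕0⊕1⊕0 = 1
s8: b8⊕b9⊕b10⊕b11⊕b12⊕b13⊕b14⊕b15 = 0⊕1⊕1⊕1⊕0⊕0⊕1⊕0 = 0
Syndrome (s8...s1) = 0110 → position 6.
Overall parity (XOR of all 16 bits, including p0): 0⊕1⊕0⊕1⊕1⊕0⊕1⊕0⊕0⊕1⊕1⊕1⊕0⊕0⊕1⊕0 = 0
Overall=0, syndrome position=6 → double-bit error detected (uncorrectable).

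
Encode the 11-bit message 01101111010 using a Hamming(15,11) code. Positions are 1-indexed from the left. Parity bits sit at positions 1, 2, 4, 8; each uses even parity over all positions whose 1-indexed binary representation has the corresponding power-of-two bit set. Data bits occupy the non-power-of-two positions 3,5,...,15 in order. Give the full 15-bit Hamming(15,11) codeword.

100011011111010

Place data bits at non-power-of-two positions: b3=0, b5=1, b6=1, b7=0, b9=1, b10=1, b11=1, b12=1, b13=0, b14=1, b15=0.
p1 = XOR of data positions {3,5,7,9,11,13,15} = 0⊕1⊕0⊕1⊕1⊕0⊕0 = 1
p2 = XOR of data positions {3,6,7,10,11,14,15} = 0⊕1⊕0⊕1⊕1⊕1⊕0 = 0
p4 = XOR of data positions {5,6,7,12,13,14,15} = 1⊕1⊕0⊕1⊕0⊕1⊕0 = 0
p8 = XOR of data positions {9,10,11,12,13,14,15} = 1⊕1⊕1⊕1⊕0⊕1⊕0 = 1
Codeword b1..b15 = 100011011111010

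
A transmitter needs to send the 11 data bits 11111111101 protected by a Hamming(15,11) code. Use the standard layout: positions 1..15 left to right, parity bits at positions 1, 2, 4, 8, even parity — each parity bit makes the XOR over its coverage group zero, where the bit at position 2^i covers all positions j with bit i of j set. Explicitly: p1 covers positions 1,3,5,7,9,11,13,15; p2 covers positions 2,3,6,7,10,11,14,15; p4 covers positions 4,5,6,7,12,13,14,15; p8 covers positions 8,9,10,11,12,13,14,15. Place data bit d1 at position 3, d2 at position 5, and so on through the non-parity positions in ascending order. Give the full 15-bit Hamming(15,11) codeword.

101011101111101

Place data bits at non-power-of-two positions: b3=1, b5=1, b6=1, b7=1, b9=1, b10=1, b11=1, b12=1, b13=1, b14=0, b15=1.
p1 = XOR of data positions {3,5,7,9,11,13,15} = 1⊕1⊕1⊕1⊕1⊕1⊕1 = 1
p2 = XOR of data positions {3,6,7,10,11,14,15} = 1⊕1⊕1⊕1⊕1⊕0⊕1 = 0
p4 = XOR of data positions {5,6,7,12,13,14,15} = 1⊕1⊕1⊕1⊕1⊕0⊕1 = 0
p8 = XOR of data positions {9,10,11,12,13,14,15} = 1⊕1⊕1⊕1⊕1⊕0⊕1 = 0
Codeword b1..b15 = 101011101111101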